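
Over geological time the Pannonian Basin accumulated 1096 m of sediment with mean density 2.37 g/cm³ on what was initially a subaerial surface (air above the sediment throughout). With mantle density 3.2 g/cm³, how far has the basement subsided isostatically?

Subaerial load: s = t ρ_sed / ρ_m = 1096 m × 2.37/3.2 = 812 m.

812 m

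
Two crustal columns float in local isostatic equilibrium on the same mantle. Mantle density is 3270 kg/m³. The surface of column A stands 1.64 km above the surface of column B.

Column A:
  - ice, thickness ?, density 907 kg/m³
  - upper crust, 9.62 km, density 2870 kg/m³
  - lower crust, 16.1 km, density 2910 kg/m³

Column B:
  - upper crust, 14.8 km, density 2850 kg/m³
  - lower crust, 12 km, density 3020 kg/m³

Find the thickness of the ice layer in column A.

Take the compensation level at the base of the deeper column (depth z_c below the surface of column A) and equate Σ ρ_i t_i down to z_c; mantle fills any gap and the z_c terms cancel.
Column A: x×907 + 9.62×2870 + 16.1×2910 + (z_c − 25.72 − x)×3270
Column B: 1.64×0 + 14.8×2850 + 12×3020 + (z_c − 1.64 − 26.8)×3270
The z_c×3270 term appears on both sides and cancels. Collect the known terms of each column as K = Σ(ρt)_known − 3270 × (depth of known layers): K_A = 74460.4 − 3270×25.72 = −9644; K_B = 78420 − 3270×(1.64 + 26.8) = −14578.8.
Balance: K_A − x×(3270 − 907) = K_B, so x = (K_A − K_B)/(3270 − 907) = 4934.8/2363 = 2.09 km.

2.09 km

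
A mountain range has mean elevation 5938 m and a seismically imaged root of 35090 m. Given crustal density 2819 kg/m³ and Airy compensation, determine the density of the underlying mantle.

3300 kg/m³

Airy balance: ρ_c h = (ρ_m − ρ_c) r → ρ_m = ρ_c (1 + h/r).
ρ_m = 2819 × (1 + 5938 m/35090 m) = 3300 kg/m³.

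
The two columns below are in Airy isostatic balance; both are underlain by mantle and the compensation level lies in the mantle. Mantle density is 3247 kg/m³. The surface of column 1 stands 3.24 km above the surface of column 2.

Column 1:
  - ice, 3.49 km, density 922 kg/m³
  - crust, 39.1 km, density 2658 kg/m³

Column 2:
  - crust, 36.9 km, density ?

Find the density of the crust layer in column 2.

2690 kg/m³

Take the compensation level at the base of the deeper column (depth z_c below the surface of column 1) and equate Σ ρ_i t_i down to z_c; mantle fills any gap and the z_c terms cancel.
Column 1: 3.49×922 + 39.1×2658 + (z_c − 42.59)×3247
Column 2: 3.24×0 + 36.9×ρ + (z_c − 3.24 − 36.9)×3247
The z_c×3247 term appears on both sides and cancels. Collect the known terms of each column as K = Σ(ρt)_known − 3247 × (depth of known layers): K_1 = 107145.58 − 3247×42.59 = −31144.15; K_2 = 0 − 3247×(3.24 + 36.9) = −130334.58.
Balance: K_1 = K_2 + 36.9×ρ, so ρ = (K_1 − K_2)/36.9 = 99190.4/36.9 = 2690 kg/m³.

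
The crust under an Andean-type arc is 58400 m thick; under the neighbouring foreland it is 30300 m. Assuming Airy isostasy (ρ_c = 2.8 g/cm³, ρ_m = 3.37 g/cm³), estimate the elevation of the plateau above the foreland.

4750 m

Excess crust Δ = 58400 m − 30300 m = 28100 m, split between elevation h and root r with h + r = Δ.
Airy balance ρ_c h = (ρ_m − ρ_c) r gives r = h ρ_c/(ρ_m − ρ_c), so h (1 + ρ_c/(ρ_m − ρ_c)) = Δ, i.e. h = Δ (ρ_m − ρ_c)/ρ_m.
h = 28100 m × 0.57/3.37 = 4750 m.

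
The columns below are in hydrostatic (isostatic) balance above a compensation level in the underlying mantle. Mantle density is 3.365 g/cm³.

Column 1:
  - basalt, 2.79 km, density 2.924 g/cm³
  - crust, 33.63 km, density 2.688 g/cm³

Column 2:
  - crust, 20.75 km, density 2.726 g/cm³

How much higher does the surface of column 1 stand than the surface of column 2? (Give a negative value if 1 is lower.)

3.19 km

For any compensation level in the mantle, the mantle terms cancel and isostasy reduces to e = (Σt_1 − Σt_2) − (Σ(ρt)_1 − Σ(ρt)_2) / ρ_m.
Σt_1 = 36.42 km; Σt_2 = 20.75 km; Σ(ρt)_1 = 98.5554; Σ(ρt)_2 = 56.5645 (in km·g/cm³).
e = (36.42 − 20.75) − (98.5554 − 56.5645) / 3.365 = 3.19 km.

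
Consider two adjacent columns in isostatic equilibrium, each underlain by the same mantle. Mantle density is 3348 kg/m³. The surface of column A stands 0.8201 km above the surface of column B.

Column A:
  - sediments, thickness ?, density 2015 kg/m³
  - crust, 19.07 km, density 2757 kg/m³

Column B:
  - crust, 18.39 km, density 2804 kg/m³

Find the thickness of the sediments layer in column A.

Take the compensation level at the base of the deeper column (depth z_c below the surface of column A) and equate Σ ρ_i t_i down to z_c; mantle fills any gap and the z_c terms cancel.
Column A: x×2015 + 19.07×2757 + (z_c − 19.07 − x)×3348
Column B: 0.8201×0 + 18.39×2804 + (z_c − 0.8201 − 18.39)×3348
The z_c×3348 term appears on both sides and cancels. Collect the known terms of each column as K = Σ(ρt)_known − 3348 × (depth of known layers): K_A = 52575.99 − 3348×19.07 = −11270.37; K_B = 51565.56 − 3348×(0.8201 + 18.39) = −12749.8548.
Balance: K_A − x×(3348 − 2015) = K_B, so x = (K_A − K_B)/(3348 − 2015) = 1479.48/1333 = 1.11 km.

1.11 km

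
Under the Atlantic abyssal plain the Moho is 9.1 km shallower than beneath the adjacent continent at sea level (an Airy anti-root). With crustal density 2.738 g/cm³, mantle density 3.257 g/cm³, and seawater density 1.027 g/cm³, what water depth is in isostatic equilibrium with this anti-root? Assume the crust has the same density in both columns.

Replacing a thickness d of crust by seawater at the top must be balanced by replacing crust with mantle at the base: d (ρ_c − ρ_w) = a (ρ_m − ρ_c).
d = a (ρ_m − ρ_c)/(ρ_c − ρ_w) = 9.1 km × 0.519/1.711 = 2.76 km.

2.76 km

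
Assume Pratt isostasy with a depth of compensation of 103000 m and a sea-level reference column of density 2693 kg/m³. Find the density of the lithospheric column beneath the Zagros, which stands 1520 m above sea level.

Pratt balance: ρ_ref D = ρ (D + h).
ρ = ρ_ref D/(D + h) = 2693 × 103000 m/(103000 m + 1520 m) = 2650 kg/m³.

2650 kg/m³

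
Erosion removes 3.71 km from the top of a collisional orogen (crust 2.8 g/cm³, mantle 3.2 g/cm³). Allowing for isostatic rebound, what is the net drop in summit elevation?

0.464 km

Rebound u = e ρ_c/ρ_m = 3.71 km × 2.8/3.2 = 3.246 km.
Net surface drop = e − u = 3.71 km − 3.246 km = e (ρ_m − ρ_c)/ρ_m = 0.464 km.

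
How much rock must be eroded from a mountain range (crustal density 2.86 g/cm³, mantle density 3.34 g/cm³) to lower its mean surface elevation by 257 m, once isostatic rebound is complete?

1790 m

Net drop Δ = e − u = e − e ρ_c/ρ_m = e (ρ_m − ρ_c)/ρ_m.
e = Δ ρ_m/(ρ_m − ρ_c) = 257 m × 3.34/0.48 = 1790 m.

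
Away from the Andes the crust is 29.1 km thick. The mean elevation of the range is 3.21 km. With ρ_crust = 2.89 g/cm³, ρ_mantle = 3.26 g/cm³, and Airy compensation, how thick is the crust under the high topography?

Root depth r = h ρ_c / (ρ_m − ρ_c) = 3.21 km × 2.89 / 0.37 = 25.07 km.
Total thickness = T + h + r = 29.1 km + 3.21 km + 25.07 km = 57.4 km.

57.4 km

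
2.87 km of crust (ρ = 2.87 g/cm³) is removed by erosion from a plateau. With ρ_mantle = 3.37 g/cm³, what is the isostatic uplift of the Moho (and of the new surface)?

Unloading: uplift u = e ρ_c/ρ_m = 2.87 km × 2.87/3.37 = 2.44 km.

2.44 km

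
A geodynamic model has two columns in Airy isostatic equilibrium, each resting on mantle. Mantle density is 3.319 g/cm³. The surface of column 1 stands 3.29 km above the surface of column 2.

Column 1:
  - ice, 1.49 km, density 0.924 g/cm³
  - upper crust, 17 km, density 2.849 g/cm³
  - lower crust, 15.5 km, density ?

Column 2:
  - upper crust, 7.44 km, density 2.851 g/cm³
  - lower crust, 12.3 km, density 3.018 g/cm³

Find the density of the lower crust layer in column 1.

2.9 g/cm³

Take the compensation level at the base of the deeper column (depth z_c below the surface of column 1) and equate Σ ρ_i t_i down to z_c; mantle fills any gap and the z_c terms cancel.
Column 1: 1.49×0.924 + 17×2.849 + 15.5×ρ + (z_c − 33.99)×3.319
Column 2: 3.29×0 + 7.44×2.851 + 12.3×3.018 + (z_c − 3.29 − 19.74)×3.319
The z_c×3.319 term appears on both sides and cancels. Collect the known terms of each column as K = Σ(ρt)_known − 3.319 × (depth of known layers): K_1 = 49.80976 − 3.319×33.99 = −63.00305; K_2 = 58.33284 − 3.319×(3.29 + 19.74) = −18.10373.
Balance: K_1 + 15.5×ρ = K_2, so ρ = (K_2 − K_1)/15.5 = 44.8993/15.5 = 2.9 g/cm³.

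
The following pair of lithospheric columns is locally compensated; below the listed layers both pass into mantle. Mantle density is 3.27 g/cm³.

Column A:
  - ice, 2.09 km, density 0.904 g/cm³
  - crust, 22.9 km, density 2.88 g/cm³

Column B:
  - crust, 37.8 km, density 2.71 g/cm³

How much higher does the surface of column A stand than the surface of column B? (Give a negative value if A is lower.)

For any compensation level in the mantle, the mantle terms cancel and isostasy reduces to e = (Σt_A − Σt_B) − (Σ(ρt)_A − Σ(ρt)_B) / ρ_m.
Σt_A = 24.99 km; Σt_B = 37.8 km; Σ(ρt)_A = 67.84136; Σ(ρt)_B = 102.438 (in km·g/cm³).
e = (24.99 − 37.8) − (67.84136 − 102.438) / 3.27 = −2.23 km.

−2.23 km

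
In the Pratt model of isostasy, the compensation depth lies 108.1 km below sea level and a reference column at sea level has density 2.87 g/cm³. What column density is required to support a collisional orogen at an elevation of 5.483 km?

2.73 g/cm³

Pratt balance: ρ_ref D = ρ (D + h).
ρ = ρ_ref D/(D + h) = 2.87 × 108.1 km/(108.1 km + 5.483 km) = 2.73 g/cm³.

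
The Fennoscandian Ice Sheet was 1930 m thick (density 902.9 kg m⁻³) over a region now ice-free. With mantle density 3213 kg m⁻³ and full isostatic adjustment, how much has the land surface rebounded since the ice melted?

Removing the load lets mantle flow back in; uplift u satisfies ρ_ice t = ρ_m u.
u = t ρ_ice/ρ_m = 1930 m × 902.9/3213 = 542 m.

542 m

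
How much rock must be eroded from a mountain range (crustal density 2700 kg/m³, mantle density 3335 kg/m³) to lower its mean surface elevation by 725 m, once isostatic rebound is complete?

3810 m

Net drop Δ = e − u = e − e ρ_c/ρ_m = e (ρ_m − ρ_c)/ρ_m.
e = Δ ρ_m/(ρ_m − ρ_c) = 725 m × 3335/635 = 3810 m.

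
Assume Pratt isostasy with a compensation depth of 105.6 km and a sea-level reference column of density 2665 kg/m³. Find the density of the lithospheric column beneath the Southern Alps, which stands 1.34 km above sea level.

2630 kg/m³

Pratt balance: ρ_ref D = ρ (D + h).
ρ = ρ_ref D/(D + h) = 2665 × 105.6 km/(105.6 km + 1.34 km) = 2630 kg/m³.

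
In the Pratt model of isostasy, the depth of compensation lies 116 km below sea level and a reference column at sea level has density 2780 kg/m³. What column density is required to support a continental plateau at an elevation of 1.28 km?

Pratt balance: ρ_ref D = ρ (D + h).
ρ = ρ_ref D/(D + h) = 2780 × 116 km/(116 km + 1.28 km) = 2750 kg/m³.

2750 kg/m³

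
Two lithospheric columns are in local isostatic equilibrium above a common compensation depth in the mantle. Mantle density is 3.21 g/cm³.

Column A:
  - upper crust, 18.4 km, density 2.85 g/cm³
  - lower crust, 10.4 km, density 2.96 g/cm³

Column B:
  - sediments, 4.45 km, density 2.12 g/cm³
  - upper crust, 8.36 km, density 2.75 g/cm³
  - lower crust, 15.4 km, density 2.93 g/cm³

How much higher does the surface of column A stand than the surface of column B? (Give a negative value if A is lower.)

−1.18 km

For any compensation level in the mantle, the mantle terms cancel and isostasy reduces to e = (Σt_A − Σt_B) − (Σ(ρt)_A − Σ(ρt)_B) / ρ_m.
Σt_A = 28.8 km; Σt_B = 28.21 km; Σ(ρt)_A = 83.224; Σ(ρt)_B = 77.546 (in km·g/cm³).
e = (28.8 − 28.21) − (83.224 − 77.546) / 3.21 = −1.18 km.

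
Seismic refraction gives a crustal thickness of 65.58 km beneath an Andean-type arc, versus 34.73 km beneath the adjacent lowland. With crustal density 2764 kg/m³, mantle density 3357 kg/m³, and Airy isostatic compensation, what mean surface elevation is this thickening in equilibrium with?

Excess crust Δ = 65.58 km − 34.73 km = 30.85 km, split between elevation h and root r with h + r = Δ.
Airy balance ρ_c h = (ρ_m − ρ_c) r gives r = h ρ_c/(ρ_m − ρ_c), so h (1 + ρ_c/(ρ_m − ρ_c)) = Δ, i.e. h = Δ (ρ_m − ρ_c)/ρ_m.
h = 30.85 km × 593/3357 = 5.45 km.

5.45 km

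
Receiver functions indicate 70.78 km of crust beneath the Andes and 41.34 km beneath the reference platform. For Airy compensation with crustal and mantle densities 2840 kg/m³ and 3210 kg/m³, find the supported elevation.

3.39 km

Excess crust Δ = 70.78 km − 41.34 km = 29.44 km, split between elevation h and root r with h + r = Δ.
Airy balance ρ_c h = (ρ_m − ρ_c) r gives r = h ρ_c/(ρ_m − ρ_c), so h (1 + ρ_c/(ρ_m − ρ_c)) = Δ, i.e. h = Δ (ρ_m − ρ_c)/ρ_m.
h = 29.44 km × 370/3210 = 3.39 km.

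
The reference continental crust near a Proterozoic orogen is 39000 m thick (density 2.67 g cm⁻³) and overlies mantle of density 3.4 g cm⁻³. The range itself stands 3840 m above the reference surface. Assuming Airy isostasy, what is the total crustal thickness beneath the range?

56900 m

Root depth r = h ρ_c / (ρ_m − ρ_c) = 3840 m × 2.67 / 0.73 = 14040 m.
Total thickness = T + h + r = 39000 m + 3840 m + 14040 m = 56900 m.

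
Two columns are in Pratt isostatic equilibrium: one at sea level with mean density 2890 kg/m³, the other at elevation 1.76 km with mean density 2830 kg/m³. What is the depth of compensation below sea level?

83 km

ρ_ref D = ρ (D + h) → D (ρ_ref − ρ) = ρ h.
D = ρ h/(ρ_ref − ρ) = 2830 × 1.76 km/(2890 − 2830) = 83 km.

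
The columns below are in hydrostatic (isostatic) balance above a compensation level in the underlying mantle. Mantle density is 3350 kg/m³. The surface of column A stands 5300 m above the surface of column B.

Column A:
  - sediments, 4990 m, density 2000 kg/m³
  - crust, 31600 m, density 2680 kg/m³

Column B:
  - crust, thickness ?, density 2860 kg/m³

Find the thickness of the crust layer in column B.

20700 m

Take the compensation level at the base of the deeper column (depth z_c below the surface of column A) and equate Σ ρ_i t_i down to z_c; mantle fills any gap and the z_c terms cancel.
Column A: 4990×2000 + 31600×2680 + (z_c − 36590)×3350
Column B: 5300×0 + x×2860 + (z_c − 5300 − 0 − x)×3350
The z_c×3350 term appears on both sides and cancels. Collect the known terms of each column as K = Σ(ρt)_known − 3350 × (depth of known layers): K_A = 94668000 − 3350×36590 = −27908500; K_B = 0 − 3350×(5300 + 0) = −17755000.
Balance: K_A = K_B − x×(3350 − 2860), so x = (K_B − K_A)/(3350 − 2860) = 10153500/490 = 20700 m.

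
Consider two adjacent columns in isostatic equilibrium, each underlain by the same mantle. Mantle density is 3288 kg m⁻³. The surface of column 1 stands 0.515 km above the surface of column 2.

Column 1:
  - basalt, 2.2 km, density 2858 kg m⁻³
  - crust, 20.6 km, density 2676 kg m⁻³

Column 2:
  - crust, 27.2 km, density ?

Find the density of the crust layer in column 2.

Take the compensation level at the base of the deeper column (depth z_c below the surface of column 1) and equate Σ ρ_i t_i down to z_c; mantle fills any gap and the z_c terms cancel.
Column 1: 2.2×2858 + 20.6×2676 + (z_c − 22.8)×3288
Column 2: 0.515×0 + 27.2×ρ + (z_c − 0.515 − 27.2)×3288
The z_c×3288 term appears on both sides and cancels. Collect the known terms of each column as K = Σ(ρt)_known − 3288 × (depth of known layers): K_1 = 61413.2 − 3288×22.8 = −13553.2; K_2 = 0 − 3288×(0.515 + 27.2) = −91126.92.
Balance: K_1 = K_2 + 27.2×ρ, so ρ = (K_1 − K_2)/27.2 = 77573.7/27.2 = 2850 kg m⁻³.

2850 kg m⁻³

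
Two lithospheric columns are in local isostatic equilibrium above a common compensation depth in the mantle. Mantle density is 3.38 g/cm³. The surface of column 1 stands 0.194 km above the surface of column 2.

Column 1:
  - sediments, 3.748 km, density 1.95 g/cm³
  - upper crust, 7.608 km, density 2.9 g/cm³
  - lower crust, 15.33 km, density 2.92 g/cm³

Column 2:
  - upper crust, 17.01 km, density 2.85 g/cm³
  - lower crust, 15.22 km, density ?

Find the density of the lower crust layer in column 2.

2.96 g/cm³

Take the compensation level at the base of the deeper column (depth z_c below the surface of column 1) and equate Σ ρ_i t_i down to z_c; mantle fills any gap and the z_c terms cancel.
Column 1: 3.748×1.95 + 7.608×2.9 + 15.33×2.92 + (z_c − 26.686)×3.38
Column 2: 0.194×0 + 17.01×2.85 + 15.22×ρ + (z_c − 0.194 − 32.23)×3.38
The z_c×3.38 term appears on both sides and cancels. Collect the known terms of each column as K = Σ(ρt)_known − 3.38 × (depth of known layers): K_1 = 74.1354 − 3.38×26.686 = −16.06328; K_2 = 48.4785 − 3.38×(0.194 + 32.23) = −61.11462.
Balance: K_1 = K_2 + 15.22×ρ, so ρ = (K_1 − K_2)/15.22 = 45.0513/15.22 = 2.96 g/cm³.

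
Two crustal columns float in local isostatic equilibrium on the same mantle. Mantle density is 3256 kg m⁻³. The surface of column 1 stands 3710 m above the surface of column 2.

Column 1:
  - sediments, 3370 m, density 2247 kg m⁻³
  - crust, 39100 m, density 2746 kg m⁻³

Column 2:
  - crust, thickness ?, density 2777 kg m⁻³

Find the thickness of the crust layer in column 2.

Take the compensation level at the base of the deeper column (depth z_c below the surface of column 1) and equate Σ ρ_i t_i down to z_c; mantle fills any gap and the z_c terms cancel.
Column 1: 3370×2247 + 39100×2746 + (z_c − 42470)×3256
Column 2: 3710×0 + x×2777 + (z_c − 3710 − 0 − x)×3256
The z_c×3256 term appears on both sides and cancels. Collect the known terms of each column as K = Σ(ρt)_known − 3256 × (depth of known layers): K_1 = 114940990 − 3256×42470 = −23341330; K_2 = 0 − 3256×(3710 + 0) = −12079760.
Balance: K_1 = K_2 − x×(3256 − 2777), so x = (K_2 − K_1)/(3256 − 2777) = 11261600/479 = 23500 m.

23500 m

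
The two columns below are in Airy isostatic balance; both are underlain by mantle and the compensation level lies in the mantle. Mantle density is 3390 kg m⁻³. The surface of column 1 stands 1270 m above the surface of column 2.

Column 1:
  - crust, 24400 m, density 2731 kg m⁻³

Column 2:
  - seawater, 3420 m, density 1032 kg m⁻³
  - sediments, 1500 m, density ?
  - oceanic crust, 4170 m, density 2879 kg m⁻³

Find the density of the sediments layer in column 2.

2340 kg m⁻³

Take the compensation level at the base of the deeper column (depth z_c below the surface of column 1) and equate Σ ρ_i t_i down to z_c; mantle fills any gap and the z_c terms cancel.
Column 1: 24400×2731 + (z_c − 24400)×3390
Column 2: 1270×0 + 3420×1032 + 1500×ρ + 4170×2879 + (z_c − 1270 − 9090)×3390
The z_c×3390 term appears on both sides and cancels. Collect the known terms of each column as K = Σ(ρt)_known − 3390 × (depth of known layers): K_1 = 66636400 − 3390×24400 = −16079600; K_2 = 15534870 − 3390×(1270 + 9090) = −19585530.
Balance: K_1 = K_2 + 1500×ρ, so ρ = (K_1 − K_2)/1500 = 3505930/1500 = 2340 kg m⁻³.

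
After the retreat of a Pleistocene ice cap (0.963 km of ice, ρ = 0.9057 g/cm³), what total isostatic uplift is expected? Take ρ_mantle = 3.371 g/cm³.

Removing the load lets mantle flow back in; uplift u satisfies ρ_ice t = ρ_m u.
u = t ρ_ice/ρ_m = 0.963 km × 0.9057/3.371 = 0.259 km.

0.259 km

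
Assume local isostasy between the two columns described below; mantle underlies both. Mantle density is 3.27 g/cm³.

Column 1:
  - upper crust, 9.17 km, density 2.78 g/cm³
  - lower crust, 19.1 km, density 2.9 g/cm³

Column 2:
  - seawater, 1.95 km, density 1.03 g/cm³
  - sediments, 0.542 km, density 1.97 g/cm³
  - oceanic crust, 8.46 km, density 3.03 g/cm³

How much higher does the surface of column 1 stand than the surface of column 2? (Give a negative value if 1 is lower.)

For any compensation level in the mantle, the mantle terms cancel and isostasy reduces to e = (Σt_1 − Σt_2) − (Σ(ρt)_1 − Σ(ρt)_2) / ρ_m.
Σt_1 = 28.27 km; Σt_2 = 10.952 km; Σ(ρt)_1 = 80.8826; Σ(ρt)_2 = 28.71004 (in km·g/cm³).
e = (28.27 − 10.952) − (80.8826 − 28.71004) / 3.27 = 1.36 km.

1.36 km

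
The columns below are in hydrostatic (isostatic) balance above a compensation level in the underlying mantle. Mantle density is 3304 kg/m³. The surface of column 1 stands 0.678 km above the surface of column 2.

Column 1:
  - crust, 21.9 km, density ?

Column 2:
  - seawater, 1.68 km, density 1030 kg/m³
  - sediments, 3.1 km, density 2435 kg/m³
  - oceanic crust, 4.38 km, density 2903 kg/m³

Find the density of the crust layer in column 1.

Take the compensation level at the base of the deeper column (depth z_c below the surface of column 1) and equate Σ ρ_i t_i down to z_c; mantle fills any gap and the z_c terms cancel.
Column 1: 21.9×ρ + (z_c − 21.9)×3304
Column 2: 0.678×0 + 1.68×1030 + 3.1×2435 + 4.38×2903 + (z_c − 0.678 − 9.16)×3304
The z_c×3304 term appears on both sides and cancels. Collect the known terms of each column as K = Σ(ρt)_known − 3304 × (depth of known layers): K_1 = 0 − 3304×21.9 = −72357.6; K_2 = 21994.04 − 3304×(0.678 + 9.16) = −10510.712.
Balance: K_1 + 21.9×ρ = K_2, so ρ = (K_2 − K_1)/21.9 = 61846.9/21.9 = 2820 kg/m³.

2820 kg/m³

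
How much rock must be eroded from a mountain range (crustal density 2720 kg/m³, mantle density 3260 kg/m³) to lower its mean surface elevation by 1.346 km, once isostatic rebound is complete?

8.13 km

Net drop Δ = e − u = e − e ρ_c/ρ_m = e (ρ_m − ρ_c)/ρ_m.
e = Δ ρ_m/(ρ_m − ρ_c) = 1.346 km × 3260/540 = 8.13 km.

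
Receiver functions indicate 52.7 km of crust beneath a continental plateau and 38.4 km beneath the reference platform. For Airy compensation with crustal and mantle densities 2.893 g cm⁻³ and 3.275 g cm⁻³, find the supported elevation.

1.67 km

Excess crust Δ = 52.7 km − 38.4 km = 14.3 km, split between elevation h and root r with h + r = Δ.
Airy balance ρ_c h = (ρ_m − ρ_c) r gives r = h ρ_c/(ρ_m − ρ_c), so h (1 + ρ_c/(ρ_m − ρ_c)) = Δ, i.e. h = Δ (ρ_m − ρ_c)/ρ_m.
h = 14.3 km × 0.382/3.275 = 1.67 km.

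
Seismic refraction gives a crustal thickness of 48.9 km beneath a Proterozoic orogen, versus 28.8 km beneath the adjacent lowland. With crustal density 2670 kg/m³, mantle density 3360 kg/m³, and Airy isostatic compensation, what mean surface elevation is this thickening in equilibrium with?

4.13 km

Excess crust Δ = 48.9 km − 28.8 km = 20.1 km, split between elevation h and root r with h + r = Δ.
Airy balance ρ_c h = (ρ_m − ρ_c) r gives r = h ρ_c/(ρ_m − ρ_c), so h (1 + ρ_c/(ρ_m − ρ_c)) = Δ, i.e. h = Δ (ρ_m − ρ_c)/ρ_m.
h = 20.1 km × 690/3360 = 4.13 km.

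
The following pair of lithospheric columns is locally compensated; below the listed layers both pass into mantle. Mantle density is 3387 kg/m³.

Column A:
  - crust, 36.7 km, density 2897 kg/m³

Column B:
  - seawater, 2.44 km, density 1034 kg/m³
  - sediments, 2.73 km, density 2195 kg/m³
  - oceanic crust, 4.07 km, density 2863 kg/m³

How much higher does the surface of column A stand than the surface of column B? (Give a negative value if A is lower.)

2.02 km

For any compensation level in the mantle, the mantle terms cancel and isostasy reduces to e = (Σt_A − Σt_B) − (Σ(ρt)_A − Σ(ρt)_B) / ρ_m.
Σt_A = 36.7 km; Σt_B = 9.24 km; Σ(ρt)_A = 106319.9; Σ(ρt)_B = 20167.72 (in km·kg/m³).
e = (36.7 − 9.24) − (106319.9 − 20167.72) / 3387 = 2.02 km.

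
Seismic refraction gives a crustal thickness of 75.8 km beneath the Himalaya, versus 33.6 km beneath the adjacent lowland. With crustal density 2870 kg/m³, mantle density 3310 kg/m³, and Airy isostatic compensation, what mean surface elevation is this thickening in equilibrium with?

5.61 km

Excess crust Δ = 75.8 km − 33.6 km = 42.2 km, split between elevation h and root r with h + r = Δ.
Airy balance ρ_c h = (ρ_m − ρ_c) r gives r = h ρ_c/(ρ_m − ρ_c), so h (1 + ρ_c/(ρ_m − ρ_c)) = Δ, i.e. h = Δ (ρ_m − ρ_c)/ρ_m.
h = 42.2 km × 440/3310 = 5.61 km.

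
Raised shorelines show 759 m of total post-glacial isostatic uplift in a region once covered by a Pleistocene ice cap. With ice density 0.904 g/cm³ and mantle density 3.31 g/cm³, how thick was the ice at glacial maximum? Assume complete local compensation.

u = t ρ_ice/ρ_m → t = u ρ_m/ρ_ice = 759 m × 3.31/0.904 = 2780 m.

2780 m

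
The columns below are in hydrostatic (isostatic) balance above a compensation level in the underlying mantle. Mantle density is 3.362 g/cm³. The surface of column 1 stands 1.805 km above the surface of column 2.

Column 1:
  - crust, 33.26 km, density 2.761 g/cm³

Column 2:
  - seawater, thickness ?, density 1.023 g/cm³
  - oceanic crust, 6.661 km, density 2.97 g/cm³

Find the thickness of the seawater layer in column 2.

Take the compensation level at the base of the deeper column (depth z_c below the surface of column 1) and equate Σ ρ_i t_i down to z_c; mantle fills any gap and the z_c terms cancel.
Column 1: 33.26×2.761 + (z_c − 33.26)×3.362
Column 2: 1.805×0 + x×1.023 + 6.661×2.97 + (z_c − 1.805 − 6.661 − x)×3.362
The z_c×3.362 term appears on both sides and cancels. Collect the known terms of each column as K = Σ(ρt)_known − 3.362 × (depth of known layers): K_1 = 91.83086 − 3.362×33.26 = −19.98926; K_2 = 19.78317 − 3.362×(1.805 + 6.661) = −8.679522.
Balance: K_1 = K_2 − x×(3.362 − 1.023), so x = (K_2 − K_1)/(3.362 − 1.023) = 11.3097/2.339 = 4.84 km.

4.84 km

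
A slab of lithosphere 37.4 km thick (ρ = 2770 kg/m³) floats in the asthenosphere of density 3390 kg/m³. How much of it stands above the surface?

6.84 km

Floating equilibrium: submerged depth d = t ρ_obj/ρ_fluid = 37.4 km × 2770/3390 = 30.56 km.
Freeboard = t − d = 37.4 km − 30.56 km = 6.84 km.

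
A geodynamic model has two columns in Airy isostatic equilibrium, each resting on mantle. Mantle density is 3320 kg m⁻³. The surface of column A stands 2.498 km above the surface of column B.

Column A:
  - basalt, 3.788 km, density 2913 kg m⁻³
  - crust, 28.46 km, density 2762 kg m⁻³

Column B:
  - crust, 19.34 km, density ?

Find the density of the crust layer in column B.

2850 kg m⁻³

Take the compensation level at the base of the deeper column (depth z_c below the surface of column A) and equate Σ ρ_i t_i down to z_c; mantle fills any gap and the z_c terms cancel.
Column A: 3.788×2913 + 28.46×2762 + (z_c − 32.248)×3320
Column B: 2.498×0 + 19.34×ρ + (z_c − 2.498 − 19.34)×3320
The z_c×3320 term appears on both sides and cancels. Collect the known terms of each column as K = Σ(ρt)_known − 3320 × (depth of known layers): K_A = 89640.964 − 3320×32.248 = −17422.396; K_B = 0 − 3320×(2.498 + 19.34) = −72502.16.
Balance: K_A = K_B + 19.34×ρ, so ρ = (K_A − K_B)/19.34 = 55079.8/19.34 = 2850 kg m⁻³.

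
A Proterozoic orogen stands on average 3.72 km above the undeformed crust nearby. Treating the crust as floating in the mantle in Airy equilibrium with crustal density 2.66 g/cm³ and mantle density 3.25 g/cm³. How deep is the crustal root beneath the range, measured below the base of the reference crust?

Equating mass per unit area of the two columns: the weight of the topography is balanced by the buoyancy of the root, ρ_c h = (ρ_m − ρ_c) r.
r = h · ρ_c / (ρ_m − ρ_c) = 3.72 km × 2.66 / (3.25 − 2.66) = 16.8 km.

16.8 km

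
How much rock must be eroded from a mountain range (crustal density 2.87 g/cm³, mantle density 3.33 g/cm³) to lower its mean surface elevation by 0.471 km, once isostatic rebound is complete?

Net drop Δ = e − u = e − e ρ_c/ρ_m = e (ρ_m − ρ_c)/ρ_m.
e = Δ ρ_m/(ρ_m − ρ_c) = 0.471 km × 3.33/0.46 = 3.41 km.

3.41 km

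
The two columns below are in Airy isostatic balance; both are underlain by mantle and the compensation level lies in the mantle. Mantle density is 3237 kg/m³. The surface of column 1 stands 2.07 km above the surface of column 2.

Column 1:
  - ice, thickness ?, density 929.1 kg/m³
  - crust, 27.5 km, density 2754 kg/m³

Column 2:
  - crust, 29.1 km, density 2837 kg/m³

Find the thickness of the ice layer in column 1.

2.19 km

Take the compensation level at the base of the deeper column (depth z_c below the surface of column 1) and equate Σ ρ_i t_i down to z_c; mantle fills any gap and the z_c terms cancel.
Column 1: x×929.1 + 27.5×2754 + (z_c − 27.5 − x)×3237
Column 2: 2.07×0 + 29.1×2837 + (z_c − 2.07 − 29.1)×3237
The z_c×3237 term appears on both sides and cancels. Collect the known terms of each column as K = Σ(ρt)_known − 3237 × (depth of known layers): K_1 = 75735 − 3237×27.5 = −13282.5; K_2 = 82556.7 − 3237×(2.07 + 29.1) = −18340.59.
Balance: K_1 − x×(3237 − 929.1) = K_2, so x = (K_1 − K_2)/(3237 − 929.1) = 5058.09/2307.9 = 2.19 km.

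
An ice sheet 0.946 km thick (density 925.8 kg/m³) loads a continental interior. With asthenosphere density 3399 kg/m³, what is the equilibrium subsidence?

0.258 km

Balancing pressure at the compensation depth: the ice load ρ_ice t is balanced by mantle displaced below, ρ_m s.
s = t ρ_ice / ρ_m = 0.946 km × 925.8/3399 = 0.258 km.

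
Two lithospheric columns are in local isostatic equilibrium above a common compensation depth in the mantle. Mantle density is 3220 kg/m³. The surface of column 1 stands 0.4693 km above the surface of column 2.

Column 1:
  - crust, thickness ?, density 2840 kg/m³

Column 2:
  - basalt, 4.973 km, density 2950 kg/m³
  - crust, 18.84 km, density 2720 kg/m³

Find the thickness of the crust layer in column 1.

Take the compensation level at the base of the deeper column (depth z_c below the surface of column 1) and equate Σ ρ_i t_i down to z_c; mantle fills any gap and the z_c terms cancel.
Column 1: x×2840 + (z_c − 0 − x)×3220
Column 2: 0.4693×0 + 4.973×2950 + 18.84×2720 + (z_c − 0.4693 − 23.813)×3220
The z_c×3220 term appears on both sides and cancels. Collect the known terms of each column as K = Σ(ρt)_known − 3220 × (depth of known layers): K_1 = 0 − 3220×0 = 0; K_2 = 65915.15 − 3220×(0.4693 + 23.813) = −12273.856.
Balance: K_1 − x×(3220 − 2840) = K_2, so x = (K_1 − K_2)/(3220 − 2840) = 12273.9/380 = 32.3 km.

32.3 km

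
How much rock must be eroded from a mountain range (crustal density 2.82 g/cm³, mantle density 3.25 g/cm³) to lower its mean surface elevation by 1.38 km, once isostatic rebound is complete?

10.4 km

Net drop Δ = e − u = e − e ρ_c/ρ_m = e (ρ_m − ρ_c)/ρ_m.
e = Δ ρ_m/(ρ_m − ρ_c) = 1.38 km × 3.25/0.43 = 10.4 km.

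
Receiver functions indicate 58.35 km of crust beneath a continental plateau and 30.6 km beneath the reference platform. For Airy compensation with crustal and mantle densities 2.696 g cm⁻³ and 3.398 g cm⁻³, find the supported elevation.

5.73 km

Excess crust Δ = 58.35 km − 30.6 km = 27.75 km, split between elevation h and root r with h + r = Δ.
Airy balance ρ_c h = (ρ_m − ρ_c) r gives r = h ρ_c/(ρ_m − ρ_c), so h (1 + ρ_c/(ρ_m − ρ_c)) = Δ, i.e. h = Δ (ρ_m − ρ_c)/ρ_m.
h = 27.75 km × 0.702/3.398 = 5.73 km.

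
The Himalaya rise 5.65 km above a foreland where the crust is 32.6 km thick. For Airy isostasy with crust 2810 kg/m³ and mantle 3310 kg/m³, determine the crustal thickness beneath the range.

Root depth r = h ρ_c / (ρ_m − ρ_c) = 5.65 km × 2810 / 500 = 31.75 km.
Total thickness = T + h + r = 32.6 km + 5.65 km + 31.75 km = 70 km.

70 km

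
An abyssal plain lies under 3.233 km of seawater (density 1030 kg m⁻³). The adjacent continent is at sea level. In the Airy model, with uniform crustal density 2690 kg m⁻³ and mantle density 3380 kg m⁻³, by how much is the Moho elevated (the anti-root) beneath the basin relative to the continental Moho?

7.78 km

Equating mass per unit area of the two columns: replacing crust with seawater at the top is compensated by replacing crust with mantle at the base: d (ρ_c − ρ_w) = a (ρ_m − ρ_c).
a = d (ρ_c − ρ_w)/(ρ_m − ρ_c) = 3.233 km × 1660/690 = 7.78 km.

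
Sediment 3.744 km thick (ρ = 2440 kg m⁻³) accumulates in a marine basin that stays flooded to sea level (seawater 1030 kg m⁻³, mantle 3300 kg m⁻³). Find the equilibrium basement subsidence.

Submarine loading: the sediment displaces seawater, and the subsidence is in turn flooded, so s (ρ_m − ρ_w) = t (ρ_sed − ρ_w).
s = 3.744 km × (2440 − 1030) / (3300 − 1030) = 2.33 km.

2.33 km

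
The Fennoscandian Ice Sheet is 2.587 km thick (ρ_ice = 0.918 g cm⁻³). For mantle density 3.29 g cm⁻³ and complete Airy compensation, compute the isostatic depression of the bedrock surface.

Balancing pressure at the compensation depth: the ice load ρ_ice t is balanced by mantle displaced below, ρ_m s.
s = t ρ_ice / ρ_m = 2.587 km × 0.918/3.29 = 0.722 km.

0.722 km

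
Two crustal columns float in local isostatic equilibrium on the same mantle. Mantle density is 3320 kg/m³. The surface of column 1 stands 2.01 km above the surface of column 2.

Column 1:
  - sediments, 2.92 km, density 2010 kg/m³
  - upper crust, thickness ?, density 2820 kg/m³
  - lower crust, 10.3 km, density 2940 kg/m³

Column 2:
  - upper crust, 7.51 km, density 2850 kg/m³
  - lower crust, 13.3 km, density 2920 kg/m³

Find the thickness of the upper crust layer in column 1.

15.6 km

Take the compensation level at the base of the deeper column (depth z_c below the surface of column 1) and equate Σ ρ_i t_i down to z_c; mantle fills any gap and the z_c terms cancel.
Column 1: 2.92×2010 + x×2820 + 10.3×2940 + (z_c − 13.22 − x)×3320
Column 2: 2.01×0 + 7.51×2850 + 13.3×2920 + (z_c − 2.01 − 20.81)×3320
The z_c×3320 term appears on both sides and cancels. Collect the known terms of each column as K = Σ(ρt)_known − 3320 × (depth of known layers): K_1 = 36151.2 − 3320×13.22 = −7739.2; K_2 = 60239.5 − 3320×(2.01 + 20.81) = −15522.9.
Balance: K_1 − x×(3320 − 2820) = K_2, so x = (K_1 − K_2)/(3320 − 2820) = 7783.7/500 = 15.6 km.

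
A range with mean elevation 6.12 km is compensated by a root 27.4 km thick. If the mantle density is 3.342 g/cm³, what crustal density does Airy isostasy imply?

2.73 g/cm³

ρ_c h = (ρ_m − ρ_c) r → ρ_c (h + r) = ρ_m r → ρ_c = ρ_m r / (h + r).
ρ_c = 3.342 × 27.4 km / (6.12 km + 27.4 km) = 2.73 g/cm³.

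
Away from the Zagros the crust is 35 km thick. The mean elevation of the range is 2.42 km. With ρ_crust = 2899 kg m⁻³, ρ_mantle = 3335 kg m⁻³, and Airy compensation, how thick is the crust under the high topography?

Root depth r = h ρ_c / (ρ_m − ρ_c) = 2.42 km × 2899 / 436 = 16.09 km.
Total thickness = T + h + r = 35 km + 2.42 km + 16.09 km = 53.5 km.

53.5 km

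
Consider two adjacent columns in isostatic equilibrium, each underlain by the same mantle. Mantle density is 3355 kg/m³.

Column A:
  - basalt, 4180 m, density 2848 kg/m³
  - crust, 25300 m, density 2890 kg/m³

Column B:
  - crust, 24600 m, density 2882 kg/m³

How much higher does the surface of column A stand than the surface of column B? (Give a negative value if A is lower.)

670 m

For any compensation level in the mantle, the mantle terms cancel and isostasy reduces to e = (Σt_A − Σt_B) − (Σ(ρt)_A − Σ(ρt)_B) / ρ_m.
Σt_A = 29480 m; Σt_B = 24600 m; Σ(ρt)_A = 85021640; Σ(ρt)_B = 70897200 (in m·kg/m³).
e = (29480 − 24600) − (85021640 − 70897200) / 3355 = 670 m.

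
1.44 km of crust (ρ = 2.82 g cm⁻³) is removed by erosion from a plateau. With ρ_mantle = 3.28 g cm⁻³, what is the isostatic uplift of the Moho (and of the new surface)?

Unloading: uplift u = e ρ_c/ρ_m = 1.44 km × 2.82/3.28 = 1.24 km.

1.24 km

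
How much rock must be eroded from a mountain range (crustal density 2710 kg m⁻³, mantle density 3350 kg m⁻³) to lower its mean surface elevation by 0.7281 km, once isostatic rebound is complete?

3.81 km

Net drop Δ = e − u = e − e ρ_c/ρ_m = e (ρ_m − ρ_c)/ρ_m.
e = Δ ρ_m/(ρ_m − ρ_c) = 0.7281 km × 3350/640 = 3.81 km.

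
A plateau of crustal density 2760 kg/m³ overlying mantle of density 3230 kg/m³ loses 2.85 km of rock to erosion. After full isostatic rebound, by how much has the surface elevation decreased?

0.415 km

Rebound u = e ρ_c/ρ_m = 2.85 km × 2760/3230 = 2.435 km.
Net surface drop = e − u = 2.85 km − 2.435 km = e (ρ_m − ρ_c)/ρ_m = 0.415 km.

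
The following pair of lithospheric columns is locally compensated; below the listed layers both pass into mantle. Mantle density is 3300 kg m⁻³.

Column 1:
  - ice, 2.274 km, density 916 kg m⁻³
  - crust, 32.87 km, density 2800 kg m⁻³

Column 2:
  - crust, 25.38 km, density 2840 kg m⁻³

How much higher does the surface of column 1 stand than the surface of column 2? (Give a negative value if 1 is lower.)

For any compensation level in the mantle, the mantle terms cancel and isostasy reduces to e = (Σt_1 − Σt_2) − (Σ(ρt)_1 − Σ(ρt)_2) / ρ_m.
Σt_1 = 35.144 km; Σt_2 = 25.38 km; Σ(ρt)_1 = 94118.984; Σ(ρt)_2 = 72079.2 (in km·kg m⁻³).
e = (35.144 − 25.38) − (94118.984 − 72079.2) / 3300 = 3.09 km.

3.09 km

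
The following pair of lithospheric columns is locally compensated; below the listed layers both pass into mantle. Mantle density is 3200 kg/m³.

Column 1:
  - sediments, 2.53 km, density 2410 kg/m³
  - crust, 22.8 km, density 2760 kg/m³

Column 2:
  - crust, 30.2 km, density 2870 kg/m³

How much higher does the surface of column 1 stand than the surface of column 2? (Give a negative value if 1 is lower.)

0.645 km

For any compensation level in the mantle, the mantle terms cancel and isostasy reduces to e = (Σt_1 − Σt_2) − (Σ(ρt)_1 − Σ(ρt)_2) / ρ_m.
Σt_1 = 25.33 km; Σt_2 = 30.2 km; Σ(ρt)_1 = 69025.3; Σ(ρt)_2 = 86674 (in km·kg/m³).
e = (25.33 − 30.2) − (69025.3 − 86674) / 3200 = 0.645 km.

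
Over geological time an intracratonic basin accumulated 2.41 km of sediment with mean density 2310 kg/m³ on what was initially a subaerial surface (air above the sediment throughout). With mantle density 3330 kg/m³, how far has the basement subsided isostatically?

Subaerial load: s = t ρ_sed / ρ_m = 2.41 km × 2310/3330 = 1.67 km.

1.67 km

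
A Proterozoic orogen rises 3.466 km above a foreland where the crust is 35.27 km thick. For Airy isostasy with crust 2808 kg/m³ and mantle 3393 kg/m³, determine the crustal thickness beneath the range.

Root depth r = h ρ_c / (ρ_m − ρ_c) = 3.466 km × 2808 / 585 = 16.64 km.
Total thickness = T + h + r = 35.27 km + 3.466 km + 16.64 km = 55.4 km.

55.4 km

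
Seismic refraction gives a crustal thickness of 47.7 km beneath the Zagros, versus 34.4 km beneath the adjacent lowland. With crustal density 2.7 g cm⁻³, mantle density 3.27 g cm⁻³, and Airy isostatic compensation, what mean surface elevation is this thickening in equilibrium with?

Excess crust Δ = 47.7 km − 34.4 km = 13.3 km, split between elevation h and root r with h + r = Δ.
Airy balance ρ_c h = (ρ_m − ρ_c) r gives r = h ρ_c/(ρ_m − ρ_c), so h (1 + ρ_c/(ρ_m − ρ_c)) = Δ, i.e. h = Δ (ρ_m − ρ_c)/ρ_m.
h = 13.3 km × 0.57/3.27 = 2.32 km.

2.32 km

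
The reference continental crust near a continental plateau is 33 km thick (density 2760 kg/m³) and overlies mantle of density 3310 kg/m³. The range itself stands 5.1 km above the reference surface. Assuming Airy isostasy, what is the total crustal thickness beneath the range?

Root depth r = h ρ_c / (ρ_m − ρ_c) = 5.1 km × 2760 / 550 = 25.59 km.
Total thickness = T + h + r = 33 km + 5.1 km + 25.59 km = 63.7 km.

63.7 km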